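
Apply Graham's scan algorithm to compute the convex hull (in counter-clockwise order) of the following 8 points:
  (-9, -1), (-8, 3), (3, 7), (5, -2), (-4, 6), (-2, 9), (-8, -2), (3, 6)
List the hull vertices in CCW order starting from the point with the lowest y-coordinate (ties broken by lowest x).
Hull (CCW) = [(-8, -2), (5, -2), (3, 7), (-2, 9), (-8, 3), (-9, -1)]

Graham scan procedure:
  1. Find the pivot p₀ = point with lowest y (tie → lowest x): (-8, -2).
  2. Sort the remaining points by polar angle around p₀.
  3. Walk through sorted points, maintaining a stack; pop the top while the last three entries make a non-left turn (cross product ≤ 0).
  4. Final stack is the convex hull in CCW order: (-8, -2), (5, -2), (3, 7), (-2, 9), (-8, 3), (-9, -1).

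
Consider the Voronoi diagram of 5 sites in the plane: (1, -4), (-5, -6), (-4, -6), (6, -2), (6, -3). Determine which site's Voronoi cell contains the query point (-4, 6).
Nearest site = (1, -4)

The Voronoi cell of site s contains exactly those query points closer to s than to any other site. Compute squared distances from q = (-4, 6) to each site:
  (1 − -4)² + (-4 − 6)² = 125
  (-4 − -4)² + (-6 − 6)² = 144
  (-5 − -4)² + (-6 − 6)² = 145
  (6 − -4)² + (-2 − 6)² = 164
  (6 − -4)² + (-3 − 6)² = 181
Minimum is attained by (1, -4), so q lies in its Voronoi cell.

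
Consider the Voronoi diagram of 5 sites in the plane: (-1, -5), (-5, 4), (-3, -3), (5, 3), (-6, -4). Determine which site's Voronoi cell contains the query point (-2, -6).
Nearest site = (-1, -5)

The Voronoi cell of site s contains exactly those query points closer to s than to any other site. Compute squared distances from q = (-2, -6) to each site:
  (-1 − -2)² + (-5 − -6)² = 2
  (-3 − -2)² + (-3 − -6)² = 10
  (-6 − -2)² + (-4 − -6)² = 20
  (-5 − -2)² + (4 − -6)² = 109
  (5 − -2)² + (3 − -6)² = 130
Minimum is attained by (-1, -5), so q lies in its Voronoi cell.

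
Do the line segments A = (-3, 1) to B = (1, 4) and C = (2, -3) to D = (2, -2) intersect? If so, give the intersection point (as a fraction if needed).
No (intersection of containing lines falls outside at least one segment)

Parametrize and solve: t = 5/4, s = 31/4. At least one of these is outside [0, 1], so the segments do not intersect.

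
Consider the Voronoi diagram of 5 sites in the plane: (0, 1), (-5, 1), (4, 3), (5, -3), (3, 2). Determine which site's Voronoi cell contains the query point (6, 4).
Nearest site = (4, 3)

The Voronoi cell of site s contains exactly those query points closer to s than to any other site. Compute squared distances from q = (6, 4) to each site:
  (4 − 6)² + (3 − 4)² = 5
  (3 − 6)² + (2 − 4)² = 13
  (0 − 6)² + (1 − 4)² = 45
  (5 − 6)² + (-3 − 4)² = 50
  (-5 − 6)² + (1 − 4)² = 130
Minimum is attained by (4, 3), so q lies in its Voronoi cell.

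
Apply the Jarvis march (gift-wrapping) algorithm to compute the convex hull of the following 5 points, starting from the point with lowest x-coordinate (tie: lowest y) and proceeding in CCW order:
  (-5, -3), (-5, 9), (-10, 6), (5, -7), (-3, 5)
Hull (CCW) = [(-10, 6), (-5, -3), (5, -7), (-5, 9)]

Jarvis march: at each step, from the current hull vertex p, select the next vertex q as the point such that every other point lies strictly to the left of (or on) the directed line p → q. (Equivalently: for every other point r, the cross product (q − p) × (r − p) ≥ 0.)
Starting point (lowest x, tie lowest y): (-10, 6). Wrap until returning to start. Resulting hull: (-10, 6), (-5, -3), (5, -7), (-5, 9).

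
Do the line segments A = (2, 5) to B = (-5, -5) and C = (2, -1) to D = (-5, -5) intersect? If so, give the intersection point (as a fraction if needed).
Yes; intersection at (-5, -5) (t = 1 on AB, s = 1 on CD)

Parametrize AB as A + t(B − A) = (2 + -7 t, 5 + -10 t) and CD as C + s(D − C) = (2 + -7 s, -1 + -4 s). Solve the linear system for (t, s). Determinant = 42 ≠ 0, so a unique intersection of the containing lines exists. Solution: t = 1, s = 1 — both in [0, 1], so the segments cross. Intersection point: (-5, -5).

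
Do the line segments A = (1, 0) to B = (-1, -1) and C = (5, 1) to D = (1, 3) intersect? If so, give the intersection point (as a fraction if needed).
No (intersection of containing lines falls outside at least one segment)

Parametrize and solve: t = -3/2, s = 1/4. At least one of these is outside [0, 1], so the segments do not intersect.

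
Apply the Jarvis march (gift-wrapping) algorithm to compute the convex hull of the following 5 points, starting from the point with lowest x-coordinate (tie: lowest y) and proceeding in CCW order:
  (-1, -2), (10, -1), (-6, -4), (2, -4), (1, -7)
Hull (CCW) = [(-6, -4), (1, -7), (10, -1), (-1, -2)]

Jarvis march: at each step, from the current hull vertex p, select the next vertex q as the point such that every other point lies strictly to the left of (or on) the directed line p → q. (Equivalently: for every other point r, the cross product (q − p) × (r − p) ≥ 0.)
Starting point (lowest x, tie lowest y): (-6, -4). Wrap until returning to start. Resulting hull: (-6, -4), (1, -7), (10, -1), (-1, -2).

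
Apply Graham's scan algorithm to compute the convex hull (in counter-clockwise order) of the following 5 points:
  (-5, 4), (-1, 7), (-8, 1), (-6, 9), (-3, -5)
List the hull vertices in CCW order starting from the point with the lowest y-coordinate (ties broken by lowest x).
Hull (CCW) = [(-3, -5), (-1, 7), (-6, 9), (-8, 1)]

Graham scan procedure:
  1. Find the pivot p₀ = point with lowest y (tie → lowest x): (-3, -5).
  2. Sort the remaining points by polar angle around p₀.
  3. Walk through sorted points, maintaining a stack; pop the top while the last three entries make a non-left turn (cross product ≤ 0).
  4. Final stack is the convex hull in CCW order: (-3, -5), (-1, 7), (-6, 9), (-8, 1).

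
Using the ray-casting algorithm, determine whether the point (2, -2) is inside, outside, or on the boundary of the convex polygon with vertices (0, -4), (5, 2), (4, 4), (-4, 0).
The point (2, -2) lies strictly outside the polygon

Cast a horizontal ray to the right from the query point and count how many polygon edges it crosses (each edge strictly once or zero times, handled with the usual half-open convention). 
Parity of crossings → even ⇒ outside.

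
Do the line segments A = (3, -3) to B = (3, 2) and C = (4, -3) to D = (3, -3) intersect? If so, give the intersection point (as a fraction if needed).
Yes; intersection at (3, -3) (t = 0 on AB, s = 1 on CD)

Parametrize AB as A + t(B − A) = (3 + 0 t, -3 + 5 t) and CD as C + s(D − C) = (4 + -1 s, -3 + 0 s). Solve the linear system for (t, s). Determinant = -5 ≠ 0, so a unique intersection of the containing lines exists. Solution: t = 0, s = 1 — both in [0, 1], so the segments cross. Intersection point: (3, -3).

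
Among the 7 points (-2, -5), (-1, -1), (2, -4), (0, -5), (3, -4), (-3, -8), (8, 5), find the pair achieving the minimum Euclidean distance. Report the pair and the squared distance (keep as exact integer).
Pair = ((2, -4), (3, -4)); squared distance = 1

Compute all C(7, 2) = 21 pairwise squared distances (x_i − x_j)² + (y_i − y_j)². The minimum is 1, attained by the pair ((2, -4), (3, -4)).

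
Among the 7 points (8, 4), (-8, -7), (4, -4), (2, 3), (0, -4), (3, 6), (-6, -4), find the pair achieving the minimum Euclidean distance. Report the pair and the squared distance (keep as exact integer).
Pair = ((2, 3), (3, 6)); squared distance = 10

Compute all C(7, 2) = 21 pairwise squared distances (x_i − x_j)² + (y_i − y_j)². The minimum is 10, attained by the pair ((2, 3), (3, 6)).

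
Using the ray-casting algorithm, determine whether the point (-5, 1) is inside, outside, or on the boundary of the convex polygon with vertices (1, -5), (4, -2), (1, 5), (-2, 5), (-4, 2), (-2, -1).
The point (-5, 1) lies strictly outside the polygon

Cast a horizontal ray to the right from the query point and count how many polygon edges it crosses (each edge strictly once or zero times, handled with the usual half-open convention). 
Parity of crossings → even ⇒ outside.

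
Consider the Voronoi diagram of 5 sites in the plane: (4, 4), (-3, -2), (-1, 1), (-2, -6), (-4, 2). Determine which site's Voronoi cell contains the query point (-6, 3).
Nearest site = (-4, 2)

The Voronoi cell of site s contains exactly those query points closer to s than to any other site. Compute squared distances from q = (-6, 3) to each site:
  (-4 − -6)² + (2 − 3)² = 5
  (-1 − -6)² + (1 − 3)² = 29
  (-3 − -6)² + (-2 − 3)² = 34
  (-2 − -6)² + (-6 − 3)² = 97
  (4 − -6)² + (4 − 3)² = 101
Minimum is attained by (-4, 2), so q lies in its Voronoi cell.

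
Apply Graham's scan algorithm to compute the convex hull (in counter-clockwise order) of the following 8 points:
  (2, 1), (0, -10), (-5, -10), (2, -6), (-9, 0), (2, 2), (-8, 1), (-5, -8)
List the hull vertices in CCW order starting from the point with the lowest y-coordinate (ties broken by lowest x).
Hull (CCW) = [(-5, -10), (0, -10), (2, -6), (2, 2), (-8, 1), (-9, 0)]

Graham scan procedure:
  1. Find the pivot p₀ = point with lowest y (tie → lowest x): (-5, -10).
  2. Sort the remaining points by polar angle around p₀.
  3. Walk through sorted points, maintaining a stack; pop the top while the last three entries make a non-left turn (cross product ≤ 0).
  4. Final stack is the convex hull in CCW order: (-5, -10), (0, -10), (2, -6), (2, 2), (-8, 1), (-9, 0).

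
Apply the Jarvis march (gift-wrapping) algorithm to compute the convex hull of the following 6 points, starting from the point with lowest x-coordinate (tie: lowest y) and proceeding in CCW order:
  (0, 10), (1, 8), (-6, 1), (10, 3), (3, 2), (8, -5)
Hull (CCW) = [(-6, 1), (8, -5), (10, 3), (0, 10)]

Jarvis march: at each step, from the current hull vertex p, select the next vertex q as the point such that every other point lies strictly to the left of (or on) the directed line p → q. (Equivalently: for every other point r, the cross product (q − p) × (r − p) ≥ 0.)
Starting point (lowest x, tie lowest y): (-6, 1). Wrap until returning to start. Resulting hull: (-6, 1), (8, -5), (10, 3), (0, 10).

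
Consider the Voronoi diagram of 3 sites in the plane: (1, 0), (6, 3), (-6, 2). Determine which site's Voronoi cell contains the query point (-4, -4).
Nearest site = (-6, 2)

The Voronoi cell of site s contains exactly those query points closer to s than to any other site. Compute squared distances from q = (-4, -4) to each site:
  (-6 − -4)² + (2 − -4)² = 40
  (1 − -4)² + (0 − -4)² = 41
  (6 − -4)² + (3 − -4)² = 149
Minimum is attained by (-6, 2), so q lies in its Voronoi cell.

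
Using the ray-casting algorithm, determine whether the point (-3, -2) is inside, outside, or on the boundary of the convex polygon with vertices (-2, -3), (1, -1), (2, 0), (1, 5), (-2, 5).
The point (-3, -2) lies strictly outside the polygon

Cast a horizontal ray to the right from the query point and count how many polygon edges it crosses (each edge strictly once or zero times, handled with the usual half-open convention). 
Parity of crossings → even ⇒ outside.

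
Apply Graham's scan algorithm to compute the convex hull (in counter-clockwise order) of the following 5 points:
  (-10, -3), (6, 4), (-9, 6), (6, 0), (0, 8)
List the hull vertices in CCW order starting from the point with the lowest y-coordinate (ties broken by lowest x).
Hull (CCW) = [(-10, -3), (6, 0), (6, 4), (0, 8), (-9, 6)]

Graham scan procedure:
  1. Find the pivot p₀ = point with lowest y (tie → lowest x): (-10, -3).
  2. Sort the remaining points by polar angle around p₀.
  3. Walk through sorted points, maintaining a stack; pop the top while the last three entries make a non-left turn (cross product ≤ 0).
  4. Final stack is the convex hull in CCW order: (-10, -3), (6, 0), (6, 4), (0, 8), (-9, 6).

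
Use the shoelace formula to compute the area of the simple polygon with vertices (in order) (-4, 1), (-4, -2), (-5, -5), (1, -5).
Area = 33/2

Shoelace formula: Area = (1/2) |Σ_i (x_i · y_{i+1} − x_{i+1} · y_i)| (indices mod n). Compute each cross term:
  (-4)(-2) − (-4)(1) = 12
  (-4)(-5) − (-5)(-2) = 10
  (-5)(-5) − (1)(-5) = 30
  (1)(1) − (-4)(-5) = -19
Sum = 33, so (signed) Area = 33/2 = 33/2, |Area| = 33/2.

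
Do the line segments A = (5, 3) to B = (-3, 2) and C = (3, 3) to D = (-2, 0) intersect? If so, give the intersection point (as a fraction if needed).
Yes; intersection at (47/19, 51/19) (t = 6/19 on AB, s = 2/19 on CD)

Parametrize AB as A + t(B − A) = (5 + -8 t, 3 + -1 t) and CD as C + s(D − C) = (3 + -5 s, 3 + -3 s). Solve the linear system for (t, s). Determinant = -19 ≠ 0, so a unique intersection of the containing lines exists. Solution: t = 6/19, s = 2/19 — both in [0, 1], so the segments cross. Intersection point: (47/19, 51/19).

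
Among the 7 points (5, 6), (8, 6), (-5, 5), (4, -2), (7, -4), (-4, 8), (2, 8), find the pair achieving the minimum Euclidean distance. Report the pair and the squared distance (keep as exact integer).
Pair = ((5, 6), (8, 6)); squared distance = 9

Compute all C(7, 2) = 21 pairwise squared distances (x_i − x_j)² + (y_i − y_j)². The minimum is 9, attained by the pair ((5, 6), (8, 6)).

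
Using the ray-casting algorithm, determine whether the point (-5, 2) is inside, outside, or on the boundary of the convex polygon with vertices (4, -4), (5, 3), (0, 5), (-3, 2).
The point (-5, 2) lies strictly outside the polygon

Cast a horizontal ray to the right from the query point and count how many polygon edges it crosses (each edge strictly once or zero times, handled with the usual half-open convention). 
Parity of crossings → even ⇒ outside.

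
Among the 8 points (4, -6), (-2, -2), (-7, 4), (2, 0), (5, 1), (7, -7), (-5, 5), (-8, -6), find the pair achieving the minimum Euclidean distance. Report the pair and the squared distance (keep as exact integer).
Pair = ((-7, 4), (-5, 5)); squared distance = 5

Compute all C(8, 2) = 28 pairwise squared distances (x_i − x_j)² + (y_i − y_j)². The minimum is 5, attained by the pair ((-7, 4), (-5, 5)).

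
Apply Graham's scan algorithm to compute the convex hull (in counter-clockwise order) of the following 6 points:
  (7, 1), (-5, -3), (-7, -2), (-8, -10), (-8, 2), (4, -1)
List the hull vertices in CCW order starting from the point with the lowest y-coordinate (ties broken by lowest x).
Hull (CCW) = [(-8, -10), (7, 1), (-8, 2)]

Graham scan procedure:
  1. Find the pivot p₀ = point with lowest y (tie → lowest x): (-8, -10).
  2. Sort the remaining points by polar angle around p₀.
  3. Walk through sorted points, maintaining a stack; pop the top while the last three entries make a non-left turn (cross product ≤ 0).
  4. Final stack is the convex hull in CCW order: (-8, -10), (7, 1), (-8, 2).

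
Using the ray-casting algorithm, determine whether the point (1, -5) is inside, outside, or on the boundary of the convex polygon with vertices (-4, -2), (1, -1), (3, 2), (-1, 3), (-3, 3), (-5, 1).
The point (1, -5) lies strictly outside the polygon

Cast a horizontal ray to the right from the query point and count how many polygon edges it crosses (each edge strictly once or zero times, handled with the usual half-open convention). 
Parity of crossings → even ⇒ outside.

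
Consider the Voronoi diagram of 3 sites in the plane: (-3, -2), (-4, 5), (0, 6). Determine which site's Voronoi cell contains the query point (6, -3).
Nearest site = (-3, -2)

The Voronoi cell of site s contains exactly those query points closer to s than to any other site. Compute squared distances from q = (6, -3) to each site:
  (-3 − 6)² + (-2 − -3)² = 82
  (0 − 6)² + (6 − -3)² = 117
  (-4 − 6)² + (5 − -3)² = 164
Minimum is attained by (-3, -2), so q lies in its Voronoi cell.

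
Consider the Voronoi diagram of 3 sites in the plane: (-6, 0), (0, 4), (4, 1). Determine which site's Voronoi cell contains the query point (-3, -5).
Nearest site = (-6, 0)

The Voronoi cell of site s contains exactly those query points closer to s than to any other site. Compute squared distances from q = (-3, -5) to each site:
  (-6 − -3)² + (0 − -5)² = 34
  (4 − -3)² + (1 − -5)² = 85
  (0 − -3)² + (4 − -5)² = 90
Minimum is attained by (-6, 0), so q lies in its Voronoi cell.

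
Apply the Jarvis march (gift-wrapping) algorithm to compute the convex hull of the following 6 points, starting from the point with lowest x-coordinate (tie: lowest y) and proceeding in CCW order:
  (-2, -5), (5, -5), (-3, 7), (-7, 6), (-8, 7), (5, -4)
Hull (CCW) = [(-8, 7), (-2, -5), (5, -5), (5, -4), (-3, 7)]

Jarvis march: at each step, from the current hull vertex p, select the next vertex q as the point such that every other point lies strictly to the left of (or on) the directed line p → q. (Equivalently: for every other point r, the cross product (q − p) × (r − p) ≥ 0.)
Starting point (lowest x, tie lowest y): (-8, 7). Wrap until returning to start. Resulting hull: (-8, 7), (-2, -5), (5, -5), (5, -4), (-3, 7).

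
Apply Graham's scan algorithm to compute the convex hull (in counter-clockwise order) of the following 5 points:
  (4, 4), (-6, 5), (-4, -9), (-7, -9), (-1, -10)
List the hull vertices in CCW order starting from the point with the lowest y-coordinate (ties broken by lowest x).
Hull (CCW) = [(-1, -10), (4, 4), (-6, 5), (-7, -9)]

Graham scan procedure:
  1. Find the pivot p₀ = point with lowest y (tie → lowest x): (-1, -10).
  2. Sort the remaining points by polar angle around p₀.
  3. Walk through sorted points, maintaining a stack; pop the top while the last three entries make a non-left turn (cross product ≤ 0).
  4. Final stack is the convex hull in CCW order: (-1, -10), (4, 4), (-6, 5), (-7, -9).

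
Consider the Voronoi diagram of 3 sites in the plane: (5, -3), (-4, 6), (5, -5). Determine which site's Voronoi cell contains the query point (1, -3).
Nearest site = (5, -3)

The Voronoi cell of site s contains exactly those query points closer to s than to any other site. Compute squared distances from q = (1, -3) to each site:
  (5 − 1)² + (-3 − -3)² = 16
  (5 − 1)² + (-5 − -3)² = 20
  (-4 − 1)² + (6 − -3)² = 106
Minimum is attained by (5, -3), so q lies in its Voronoi cell.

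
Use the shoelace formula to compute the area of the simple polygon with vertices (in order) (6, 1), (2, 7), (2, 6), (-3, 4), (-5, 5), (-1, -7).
Area = 75

Shoelace formula: Area = (1/2) |Σ_i (x_i · y_{i+1} − x_{i+1} · y_i)| (indices mod n). Compute each cross term:
  (6)(7) − (2)(1) = 40
  (2)(6) − (2)(7) = -2
  (2)(4) − (-3)(6) = 26
  (-3)(5) − (-5)(4) = 5
  (-5)(-7) − (-1)(5) = 40
  (-1)(1) − (6)(-7) = 41
Sum = 150, so (signed) Area = 150/2 = 75, |Area| = 75.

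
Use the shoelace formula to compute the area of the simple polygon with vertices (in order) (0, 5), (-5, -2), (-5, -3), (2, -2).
Area = 28

Shoelace formula: Area = (1/2) |Σ_i (x_i · y_{i+1} − x_{i+1} · y_i)| (indices mod n). Compute each cross term:
  (0)(-2) − (-5)(5) = 25
  (-5)(-3) − (-5)(-2) = 5
  (-5)(-2) − (2)(-3) = 16
  (2)(5) − (0)(-2) = 10
Sum = 56, so (signed) Area = 56/2 = 28, |Area| = 28.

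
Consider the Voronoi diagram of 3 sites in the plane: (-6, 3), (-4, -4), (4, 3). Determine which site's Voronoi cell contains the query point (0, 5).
Nearest site = (4, 3)

The Voronoi cell of site s contains exactly those query points closer to s than to any other site. Compute squared distances from q = (0, 5) to each site:
  (4 − 0)² + (3 − 5)² = 20
  (-6 − 0)² + (3 − 5)² = 40
  (-4 − 0)² + (-4 − 5)² = 97
Minimum is attained by (4, 3), so q lies in its Voronoi cell.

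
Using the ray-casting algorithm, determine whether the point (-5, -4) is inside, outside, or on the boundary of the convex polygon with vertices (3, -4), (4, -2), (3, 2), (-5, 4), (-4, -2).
The point (-5, -4) lies strictly outside the polygon

Cast a horizontal ray to the right from the query point and count how many polygon edges it crosses (each edge strictly once or zero times, handled with the usual half-open convention). 
Parity of crossings → even ⇒ outside.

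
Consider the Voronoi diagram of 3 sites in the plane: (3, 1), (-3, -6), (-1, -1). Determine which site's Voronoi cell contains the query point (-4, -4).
Nearest site = (-3, -6)

The Voronoi cell of site s contains exactly those query points closer to s than to any other site. Compute squared distances from q = (-4, -4) to each site:
  (-3 − -4)² + (-6 − -4)² = 5
  (-1 − -4)² + (-1 − -4)² = 18
  (3 − -4)² + (1 − -4)² = 74
Minimum is attained by (-3, -6), so q lies in its Voronoi cell.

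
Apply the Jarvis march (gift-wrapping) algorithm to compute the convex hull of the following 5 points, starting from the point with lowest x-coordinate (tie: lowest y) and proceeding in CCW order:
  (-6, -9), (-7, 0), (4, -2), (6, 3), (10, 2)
Hull (CCW) = [(-7, 0), (-6, -9), (10, 2), (6, 3)]

Jarvis march: at each step, from the current hull vertex p, select the next vertex q as the point such that every other point lies strictly to the left of (or on) the directed line p → q. (Equivalently: for every other point r, the cross product (q − p) × (r − p) ≥ 0.)
Starting point (lowest x, tie lowest y): (-7, 0). Wrap until returning to start. Resulting hull: (-7, 0), (-6, -9), (10, 2), (6, 3).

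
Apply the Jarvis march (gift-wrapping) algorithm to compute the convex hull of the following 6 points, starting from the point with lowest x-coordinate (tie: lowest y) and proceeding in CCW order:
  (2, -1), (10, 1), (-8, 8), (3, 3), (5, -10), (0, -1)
Hull (CCW) = [(-8, 8), (5, -10), (10, 1)]

Jarvis march: at each step, from the current hull vertex p, select the next vertex q as the point such that every other point lies strictly to the left of (or on) the directed line p → q. (Equivalently: for every other point r, the cross product (q − p) × (r − p) ≥ 0.)
Starting point (lowest x, tie lowest y): (-8, 8). Wrap until returning to start. Resulting hull: (-8, 8), (5, -10), (10, 1).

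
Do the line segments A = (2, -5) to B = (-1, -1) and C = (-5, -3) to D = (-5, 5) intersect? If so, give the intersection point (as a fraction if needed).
No (intersection of containing lines falls outside at least one segment)

Parametrize and solve: t = 7/3, s = 11/12. At least one of these is outside [0, 1], so the segments do not intersect.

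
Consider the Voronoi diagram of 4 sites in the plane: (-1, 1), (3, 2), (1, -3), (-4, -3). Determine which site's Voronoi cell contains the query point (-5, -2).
Nearest site = (-4, -3)

The Voronoi cell of site s contains exactly those query points closer to s than to any other site. Compute squared distances from q = (-5, -2) to each site:
  (-4 − -5)² + (-3 − -2)² = 2
  (-1 − -5)² + (1 − -2)² = 25
  (1 − -5)² + (-3 − -2)² = 37
  (3 − -5)² + (2 − -2)² = 80
Minimum is attained by (-4, -3), so q lies in its Voronoi cell.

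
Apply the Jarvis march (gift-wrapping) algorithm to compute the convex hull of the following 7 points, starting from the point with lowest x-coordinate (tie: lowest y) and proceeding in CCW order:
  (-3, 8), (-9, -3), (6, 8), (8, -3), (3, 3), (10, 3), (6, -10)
Hull (CCW) = [(-9, -3), (6, -10), (10, 3), (6, 8), (-3, 8)]

Jarvis march: at each step, from the current hull vertex p, select the next vertex q as the point such that every other point lies strictly to the left of (or on) the directed line p → q. (Equivalently: for every other point r, the cross product (q − p) × (r − p) ≥ 0.)
Starting point (lowest x, tie lowest y): (-9, -3). Wrap until returning to start. Resulting hull: (-9, -3), (6, -10), (10, 3), (6, 8), (-3, 8).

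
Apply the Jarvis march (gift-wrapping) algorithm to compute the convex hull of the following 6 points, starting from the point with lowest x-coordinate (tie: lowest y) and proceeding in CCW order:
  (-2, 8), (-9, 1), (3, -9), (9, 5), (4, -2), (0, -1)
Hull (CCW) = [(-9, 1), (3, -9), (9, 5), (-2, 8)]

Jarvis march: at each step, from the current hull vertex p, select the next vertex q as the point such that every other point lies strictly to the left of (or on) the directed line p → q. (Equivalently: for every other point r, the cross product (q − p) × (r − p) ≥ 0.)
Starting point (lowest x, tie lowest y): (-9, 1). Wrap until returning to start. Resulting hull: (-9, 1), (3, -9), (9, 5), (-2, 8).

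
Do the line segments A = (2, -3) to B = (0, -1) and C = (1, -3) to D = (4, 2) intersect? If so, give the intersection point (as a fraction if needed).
Yes; intersection at (11/8, -19/8) (t = 5/16 on AB, s = 1/8 on CD)

Parametrize AB as A + t(B − A) = (2 + -2 t, -3 + 2 t) and CD as C + s(D − C) = (1 + 3 s, -3 + 5 s). Solve the linear system for (t, s). Determinant = 16 ≠ 0, so a unique intersection of the containing lines exists. Solution: t = 5/16, s = 1/8 — both in [0, 1], so the segments cross. Intersection point: (11/8, -19/8).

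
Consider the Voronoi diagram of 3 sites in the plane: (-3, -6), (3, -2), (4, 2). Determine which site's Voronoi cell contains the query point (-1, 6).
Nearest site = (4, 2)

The Voronoi cell of site s contains exactly those query points closer to s than to any other site. Compute squared distances from q = (-1, 6) to each site:
  (4 − -1)² + (2 − 6)² = 41
  (3 − -1)² + (-2 − 6)² = 80
  (-3 − -1)² + (-6 − 6)² = 148
Minimum is attained by (4, 2), so q lies in its Voronoi cell.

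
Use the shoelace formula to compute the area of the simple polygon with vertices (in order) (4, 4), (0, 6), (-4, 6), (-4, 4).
Area = 12

Shoelace formula: Area = (1/2) |Σ_i (x_i · y_{i+1} − x_{i+1} · y_i)| (indices mod n). Compute each cross term:
  (4)(6) − (0)(4) = 24
  (0)(6) − (-4)(6) = 24
  (-4)(4) − (-4)(6) = 8
  (-4)(4) − (4)(4) = -32
Sum = 24, so (signed) Area = 24/2 = 12, |Area| = 12.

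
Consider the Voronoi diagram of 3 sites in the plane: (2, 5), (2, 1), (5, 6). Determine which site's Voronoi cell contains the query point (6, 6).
Nearest site = (5, 6)

The Voronoi cell of site s contains exactly those query points closer to s than to any other site. Compute squared distances from q = (6, 6) to each site:
  (5 − 6)² + (6 − 6)² = 1
  (2 − 6)² + (5 − 6)² = 17
  (2 − 6)² + (1 − 6)² = 41
Minimum is attained by (5, 6), so q lies in its Voronoi cell.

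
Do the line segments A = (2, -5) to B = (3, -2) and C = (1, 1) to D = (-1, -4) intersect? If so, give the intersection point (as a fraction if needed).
No (intersection of containing lines falls outside at least one segment)

Parametrize and solve: t = 17, s = -9. At least one of these is outside [0, 1], so the segments do not intersect.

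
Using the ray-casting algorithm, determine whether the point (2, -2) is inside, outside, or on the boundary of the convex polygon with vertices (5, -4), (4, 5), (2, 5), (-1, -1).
The point (2, -2) lies strictly inside the polygon

Cast a horizontal ray to the right from the query point and count how many polygon edges it crosses (each edge strictly once or zero times, handled with the usual half-open convention). 
Parity of crossings → odd ⇒ inside.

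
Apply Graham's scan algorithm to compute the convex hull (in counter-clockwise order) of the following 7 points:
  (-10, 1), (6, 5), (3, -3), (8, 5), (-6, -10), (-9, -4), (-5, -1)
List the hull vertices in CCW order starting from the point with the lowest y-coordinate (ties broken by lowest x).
Hull (CCW) = [(-6, -10), (3, -3), (8, 5), (6, 5), (-10, 1), (-9, -4)]

Graham scan procedure:
  1. Find the pivot p₀ = point with lowest y (tie → lowest x): (-6, -10).
  2. Sort the remaining points by polar angle around p₀.
  3. Walk through sorted points, maintaining a stack; pop the top while the last three entries make a non-left turn (cross product ≤ 0).
  4. Final stack is the convex hull in CCW order: (-6, -10), (3, -3), (8, 5), (6, 5), (-10, 1), (-9, -4).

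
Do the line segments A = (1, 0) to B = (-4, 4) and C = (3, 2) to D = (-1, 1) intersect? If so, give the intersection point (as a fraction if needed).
Yes; intersection at (-3/7, 8/7) (t = 2/7 on AB, s = 6/7 on CD)

Parametrize AB as A + t(B − A) = (1 + -5 t, 0 + 4 t) and CD as C + s(D − C) = (3 + -4 s, 2 + -1 s). Solve the linear system for (t, s). Determinant = -21 ≠ 0, so a unique intersection of the containing lines exists. Solution: t = 2/7, s = 6/7 — both in [0, 1], so the segments cross. Intersection point: (-3/7, 8/7).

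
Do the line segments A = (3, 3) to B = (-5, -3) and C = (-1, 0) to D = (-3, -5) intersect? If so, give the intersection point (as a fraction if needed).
Yes; intersection at (-1, 0) (t = 1/2 on AB, s = 0 on CD)

Parametrize AB as A + t(B − A) = (3 + -8 t, 3 + -6 t) and CD as C + s(D − C) = (-1 + -2 s, 0 + -5 s). Solve the linear system for (t, s). Determinant = -28 ≠ 0, so a unique intersection of the containing lines exists. Solution: t = 1/2, s = 0 — both in [0, 1], so the segments cross. Intersection point: (-1, 0).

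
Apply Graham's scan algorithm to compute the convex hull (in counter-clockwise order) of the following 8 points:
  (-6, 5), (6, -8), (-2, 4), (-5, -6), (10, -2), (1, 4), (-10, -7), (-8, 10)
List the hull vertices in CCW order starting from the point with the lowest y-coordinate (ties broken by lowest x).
Hull (CCW) = [(6, -8), (10, -2), (-8, 10), (-10, -7)]

Graham scan procedure:
  1. Find the pivot p₀ = point with lowest y (tie → lowest x): (6, -8).
  2. Sort the remaining points by polar angle around p₀.
  3. Walk through sorted points, maintaining a stack; pop the top while the last three entries make a non-left turn (cross product ≤ 0).
  4. Final stack is the convex hull in CCW order: (6, -8), (10, -2), (-8, 10), (-10, -7).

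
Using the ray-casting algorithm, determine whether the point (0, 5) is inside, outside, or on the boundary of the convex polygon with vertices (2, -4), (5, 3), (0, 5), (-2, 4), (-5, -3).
The point (0, 5) lies on the polygon boundary

Boundary check: the query satisfies the collinearity and bounding-box conditions for some polygon edge, so it lies exactly on the boundary.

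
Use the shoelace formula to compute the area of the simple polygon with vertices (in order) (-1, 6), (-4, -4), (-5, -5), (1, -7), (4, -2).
Area = 58

Shoelace formula: Area = (1/2) |Σ_i (x_i · y_{i+1} − x_{i+1} · y_i)| (indices mod n). Compute each cross term:
  (-1)(-4) − (-4)(6) = 28
  (-4)(-5) − (-5)(-4) = 0
  (-5)(-7) − (1)(-5) = 40
  (1)(-2) − (4)(-7) = 26
  (4)(6) − (-1)(-2) = 22
Sum = 116, so (signed) Area = 116/2 = 58, |Area| = 58.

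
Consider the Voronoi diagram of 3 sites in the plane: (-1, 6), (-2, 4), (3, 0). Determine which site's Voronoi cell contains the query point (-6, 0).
Nearest site = (-2, 4)

The Voronoi cell of site s contains exactly those query points closer to s than to any other site. Compute squared distances from q = (-6, 0) to each site:
  (-2 − -6)² + (4 − 0)² = 32
  (-1 − -6)² + (6 − 0)² = 61
  (3 − -6)² + (0 − 0)² = 81
Minimum is attained by (-2, 4), so q lies in its Voronoi cell.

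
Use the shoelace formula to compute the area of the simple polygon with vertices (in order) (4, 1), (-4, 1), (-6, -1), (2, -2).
Area = 21

Shoelace formula: Area = (1/2) |Σ_i (x_i · y_{i+1} − x_{i+1} · y_i)| (indices mod n). Compute each cross term:
  (4)(1) − (-4)(1) = 8
  (-4)(-1) − (-6)(1) = 10
  (-6)(-2) − (2)(-1) = 14
  (2)(1) − (4)(-2) = 10
Sum = 42, so (signed) Area = 42/2 = 21, |Area| = 21.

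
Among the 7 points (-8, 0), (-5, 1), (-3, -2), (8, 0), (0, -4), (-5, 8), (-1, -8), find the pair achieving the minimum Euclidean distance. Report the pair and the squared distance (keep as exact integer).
Pair = ((-8, 0), (-5, 1)); squared distance = 10

Compute all C(7, 2) = 21 pairwise squared distances (x_i − x_j)² + (y_i − y_j)². The minimum is 10, attained by the pair ((-8, 0), (-5, 1)).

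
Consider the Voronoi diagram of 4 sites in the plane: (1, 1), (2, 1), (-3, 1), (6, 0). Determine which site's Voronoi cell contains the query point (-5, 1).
Nearest site = (-3, 1)

The Voronoi cell of site s contains exactly those query points closer to s than to any other site. Compute squared distances from q = (-5, 1) to each site:
  (-3 − -5)² + (1 − 1)² = 4
  (1 − -5)² + (1 − 1)² = 36
  (2 − -5)² + (1 − 1)² = 49
  (6 − -5)² + (0 − 1)² = 122
Minimum is attained by (-3, 1), so q lies in its Voronoi cell.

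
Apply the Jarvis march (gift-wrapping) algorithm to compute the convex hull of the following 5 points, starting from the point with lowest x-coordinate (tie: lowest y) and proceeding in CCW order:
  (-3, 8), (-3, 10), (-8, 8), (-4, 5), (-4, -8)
Hull (CCW) = [(-8, 8), (-4, -8), (-3, 8), (-3, 10)]

Jarvis march: at each step, from the current hull vertex p, select the next vertex q as the point such that every other point lies strictly to the left of (or on) the directed line p → q. (Equivalently: for every other point r, the cross product (q − p) × (r − p) ≥ 0.)
Starting point (lowest x, tie lowest y): (-8, 8). Wrap until returning to start. Resulting hull: (-8, 8), (-4, -8), (-3, 8), (-3, 10).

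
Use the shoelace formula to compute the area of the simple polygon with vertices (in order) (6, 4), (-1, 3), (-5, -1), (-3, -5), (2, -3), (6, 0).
Area = 121/2

Shoelace formula: Area = (1/2) |Σ_i (x_i · y_{i+1} − x_{i+1} · y_i)| (indices mod n). Compute each cross term:
  (6)(3) − (-1)(4) = 22
  (-1)(-1) − (-5)(3) = 16
  (-5)(-5) − (-3)(-1) = 22
  (-3)(-3) − (2)(-5) = 19
  (2)(0) − (6)(-3) = 18
  (6)(4) − (6)(0) = 24
Sum = 121, so (signed) Area = 121/2 = 121/2, |Area| = 121/2.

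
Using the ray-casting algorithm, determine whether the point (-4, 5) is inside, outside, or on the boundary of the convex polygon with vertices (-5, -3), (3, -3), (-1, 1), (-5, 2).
The point (-4, 5) lies strictly outside the polygon

Cast a horizontal ray to the right from the query point and count how many polygon edges it crosses (each edge strictly once or zero times, handled with the usual half-open convention). 
Parity of crossings → even ⇒ outside.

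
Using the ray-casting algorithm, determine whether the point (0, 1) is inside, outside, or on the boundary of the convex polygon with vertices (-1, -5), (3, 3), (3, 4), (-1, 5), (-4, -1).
The point (0, 1) lies strictly inside the polygon

Cast a horizontal ray to the right from the query point and count how many polygon edges it crosses (each edge strictly once or zero times, handled with the usual half-open convention). 
Parity of crossings → odd ⇒ inside.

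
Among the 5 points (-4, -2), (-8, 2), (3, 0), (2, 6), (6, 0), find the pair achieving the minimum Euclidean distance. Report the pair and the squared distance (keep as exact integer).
Pair = ((3, 0), (6, 0)); squared distance = 9

Compute all C(5, 2) = 10 pairwise squared distances (x_i − x_j)² + (y_i − y_j)². The minimum is 9, attained by the pair ((3, 0), (6, 0)).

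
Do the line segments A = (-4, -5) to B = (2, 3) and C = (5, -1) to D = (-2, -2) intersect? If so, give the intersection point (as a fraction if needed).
Yes; intersection at (-43/25, -49/25) (t = 19/50 on AB, s = 24/25 on CD)

Parametrize AB as A + t(B − A) = (-4 + 6 t, -5 + 8 t) and CD as C + s(D − C) = (5 + -7 s, -1 + -1 s). Solve the linear system for (t, s). Determinant = -50 ≠ 0, so a unique intersection of the containing lines exists. Solution: t = 19/50, s = 24/25 — both in [0, 1], so the segments cross. Intersection point: (-43/25, -49/25).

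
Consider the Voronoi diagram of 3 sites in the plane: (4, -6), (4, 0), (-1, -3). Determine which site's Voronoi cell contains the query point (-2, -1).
Nearest site = (-1, -3)

The Voronoi cell of site s contains exactly those query points closer to s than to any other site. Compute squared distances from q = (-2, -1) to each site:
  (-1 − -2)² + (-3 − -1)² = 5
  (4 − -2)² + (0 − -1)² = 37
  (4 − -2)² + (-6 − -1)² = 61
Minimum is attained by (-1, -3), so q lies in its Voronoi cell.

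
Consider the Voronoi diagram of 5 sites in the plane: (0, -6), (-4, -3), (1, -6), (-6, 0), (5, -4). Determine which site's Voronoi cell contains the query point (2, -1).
Nearest site = (5, -4)

The Voronoi cell of site s contains exactly those query points closer to s than to any other site. Compute squared distances from q = (2, -1) to each site:
  (5 − 2)² + (-4 − -1)² = 18
  (1 − 2)² + (-6 − -1)² = 26
  (0 − 2)² + (-6 − -1)² = 29
  (-4 − 2)² + (-3 − -1)² = 40
  (-6 − 2)² + (0 − -1)² = 65
Minimum is attained by (5, -4), so q lies in its Voronoi cell.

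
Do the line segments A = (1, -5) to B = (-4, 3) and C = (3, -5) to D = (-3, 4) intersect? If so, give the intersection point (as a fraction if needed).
No (intersection of containing lines falls outside at least one segment)

Parametrize and solve: t = 6, s = 16/3. At least one of these is outside [0, 1], so the segments do not intersect.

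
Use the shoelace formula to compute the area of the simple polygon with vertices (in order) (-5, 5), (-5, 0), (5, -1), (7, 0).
Area = 36

Shoelace formula: Area = (1/2) |Σ_i (x_i · y_{i+1} − x_{i+1} · y_i)| (indices mod n). Compute each cross term:
  (-5)(0) − (-5)(5) = 25
  (-5)(-1) − (5)(0) = 5
  (5)(0) − (7)(-1) = 7
  (7)(5) − (-5)(0) = 35
Sum = 72, so (signed) Area = 72/2 = 36, |Area| = 36.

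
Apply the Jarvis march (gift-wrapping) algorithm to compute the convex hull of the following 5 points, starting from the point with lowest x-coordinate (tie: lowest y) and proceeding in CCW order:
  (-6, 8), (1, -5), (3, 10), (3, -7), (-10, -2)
Hull (CCW) = [(-10, -2), (3, -7), (3, 10), (-6, 8)]

Jarvis march: at each step, from the current hull vertex p, select the next vertex q as the point such that every other point lies strictly to the left of (or on) the directed line p → q. (Equivalently: for every other point r, the cross product (q − p) × (r − p) ≥ 0.)
Starting point (lowest x, tie lowest y): (-10, -2). Wrap until returning to start. Resulting hull: (-10, -2), (3, -7), (3, 10), (-6, 8).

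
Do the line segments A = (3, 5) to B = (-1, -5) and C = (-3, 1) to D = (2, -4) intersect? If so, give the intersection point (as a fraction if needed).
Yes; intersection at (1/7, -15/7) (t = 5/7 on AB, s = 22/35 on CD)

Parametrize AB as A + t(B − A) = (3 + -4 t, 5 + -10 t) and CD as C + s(D − C) = (-3 + 5 s, 1 + -5 s). Solve the linear system for (t, s). Determinant = -70 ≠ 0, so a unique intersection of the containing lines exists. Solution: t = 5/7, s = 22/35 — both in [0, 1], so the segments cross. Intersection point: (1/7, -15/7).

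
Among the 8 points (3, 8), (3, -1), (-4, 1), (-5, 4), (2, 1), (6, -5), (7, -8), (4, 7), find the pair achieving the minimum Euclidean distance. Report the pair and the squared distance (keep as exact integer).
Pair = ((3, 8), (4, 7)); squared distance = 2

Compute all C(8, 2) = 28 pairwise squared distances (x_i − x_j)² + (y_i − y_j)². The minimum is 2, attained by the pair ((3, 8), (4, 7)).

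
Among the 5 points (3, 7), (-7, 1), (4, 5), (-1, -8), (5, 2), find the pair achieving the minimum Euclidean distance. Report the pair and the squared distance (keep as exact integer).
Pair = ((3, 7), (4, 5)); squared distance = 5

Compute all C(5, 2) = 10 pairwise squared distances (x_i − x_j)² + (y_i − y_j)². The minimum is 5, attained by the pair ((3, 7), (4, 5)).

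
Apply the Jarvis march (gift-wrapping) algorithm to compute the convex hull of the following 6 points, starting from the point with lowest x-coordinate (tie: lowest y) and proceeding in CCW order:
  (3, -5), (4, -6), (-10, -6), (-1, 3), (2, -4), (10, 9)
Hull (CCW) = [(-10, -6), (4, -6), (10, 9), (-1, 3)]

Jarvis march: at each step, from the current hull vertex p, select the next vertex q as the point such that every other point lies strictly to the left of (or on) the directed line p → q. (Equivalently: for every other point r, the cross product (q − p) × (r − p) ≥ 0.)
Starting point (lowest x, tie lowest y): (-10, -6). Wrap until returning to start. Resulting hull: (-10, -6), (4, -6), (10, 9), (-1, 3).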